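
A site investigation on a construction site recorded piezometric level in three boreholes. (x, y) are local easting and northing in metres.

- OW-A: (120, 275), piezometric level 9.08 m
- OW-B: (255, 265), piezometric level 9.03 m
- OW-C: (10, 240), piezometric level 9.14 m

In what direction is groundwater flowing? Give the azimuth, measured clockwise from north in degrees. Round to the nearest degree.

With h = a·x + b·y + c and OW-A as origin, the differences give:
  135·a + (-10)·b = -0.05
  (-110)·a + (-35)·b = +0.06
Eliminate b (×(-35) and ×(-10), subtract): -5825·a = 2.350 → a = ∂h/∂x = -0.0004034
Back-substitute: b = ∂h/∂y = -0.0004464.
Flow direction (−∇h) has components (+0.0004034 E, +0.0004464 N).
Azimuth = atan2(E, N) = atan2(+0.0004034, +0.0004464) = 42.1° ≈ 042°.

042°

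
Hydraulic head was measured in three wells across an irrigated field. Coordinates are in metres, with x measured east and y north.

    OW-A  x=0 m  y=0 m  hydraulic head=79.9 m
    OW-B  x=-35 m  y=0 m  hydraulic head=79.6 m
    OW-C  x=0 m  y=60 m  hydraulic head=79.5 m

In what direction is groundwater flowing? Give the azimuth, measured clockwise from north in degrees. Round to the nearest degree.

308°

∂h/∂x = (79.6 − 79.9) / (-35 − 0) = +0.008571
∂h/∂y = (79.5 − 79.9) / (60 − 0) = -0.006667
Flow direction (−∇h) has components (-0.008571 E, +0.006667 N).
Azimuth = atan2(E, N) = atan2(-0.008571, +0.006667) = 307.9° ≈ 308°.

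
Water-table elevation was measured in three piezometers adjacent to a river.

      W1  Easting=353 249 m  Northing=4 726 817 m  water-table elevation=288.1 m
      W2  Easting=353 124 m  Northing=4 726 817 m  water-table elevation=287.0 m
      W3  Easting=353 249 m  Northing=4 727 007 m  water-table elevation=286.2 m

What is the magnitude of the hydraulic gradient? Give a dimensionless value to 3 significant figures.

∂h/∂x = (287.0 − 288.1) / (353124 − 353249) = +0.008800
∂h/∂y = (286.2 − 288.1) / (4727007 − 4726817) = -0.01000
|∇h| = √(0.008800² + -0.01000²) = 0.01332

0.0133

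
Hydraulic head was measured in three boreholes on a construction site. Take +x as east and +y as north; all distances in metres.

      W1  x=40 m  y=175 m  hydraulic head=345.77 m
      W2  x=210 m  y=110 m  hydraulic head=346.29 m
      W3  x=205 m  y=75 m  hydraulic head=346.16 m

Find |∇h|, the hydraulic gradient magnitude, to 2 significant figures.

With h = a·x + b·y + c and W1 as origin, the differences give:
  170·a + (-65)·b = +0.52
  165·a + (-100)·b = +0.39
Eliminate b (×(-100) and ×(-65), subtract): -6275·a = -26.650 → a = ∂h/∂x = +0.004247
Back-substitute: b = ∂h/∂y = +0.003108.
|∇h| = √(0.004247² + 0.003108²) = 0.005263

0.0053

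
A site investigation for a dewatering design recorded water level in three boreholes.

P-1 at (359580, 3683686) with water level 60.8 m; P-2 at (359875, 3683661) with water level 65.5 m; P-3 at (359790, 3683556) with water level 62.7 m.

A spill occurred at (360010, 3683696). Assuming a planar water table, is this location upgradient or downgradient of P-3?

upgradient

With h = a·x + b·y + c and P-1 as origin, the differences give:
  295·a + (-25)·b = +4.7
  210·a + (-130)·b = +1.9
Eliminate b (×(-130) and ×(-25), subtract): -33100·a = -563.50 → a = ∂h/∂x = +0.01702
Back-substitute: b = ∂h/∂y = +0.01289.
Head at (360010, 3683696) = 60.8 + (+0.01702)·(430) + (+0.01289)·(10) = 68.25 m.
That is higher than the 62.7 m at P-3, so the point is upgradient.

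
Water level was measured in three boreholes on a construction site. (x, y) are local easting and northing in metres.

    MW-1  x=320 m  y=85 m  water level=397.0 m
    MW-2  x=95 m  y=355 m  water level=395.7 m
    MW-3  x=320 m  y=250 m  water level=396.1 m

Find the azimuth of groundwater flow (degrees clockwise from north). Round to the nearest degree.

With h = a·x + b·y + c and MW-1 as origin, the differences give:
  (-225)·a + 270·b = -1.3
  0·a + 165·b = -0.9
Eliminate b (×165 and ×270, subtract): -37125·a = 28.50 → a = ∂h/∂x = -0.0007677
Back-substitute: b = ∂h/∂y = -0.005455.
Flow direction (−∇h) has components (+0.0007677 E, +0.005455 N).
Azimuth = atan2(E, N) = atan2(+0.0007677, +0.005455) = 8.0° ≈ 008°.

008°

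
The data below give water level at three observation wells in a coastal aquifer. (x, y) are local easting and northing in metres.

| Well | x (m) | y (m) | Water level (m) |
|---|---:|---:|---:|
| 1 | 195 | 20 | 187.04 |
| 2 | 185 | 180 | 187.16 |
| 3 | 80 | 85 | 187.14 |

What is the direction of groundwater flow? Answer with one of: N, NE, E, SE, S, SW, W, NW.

SE

With h = a·x + b·y + c and 1 as origin, the differences give:
  (-10)·a + 160·b = +0.12
  (-115)·a + 65·b = +0.10
Eliminate b (×65 and ×160, subtract): 17750·a = -8.200 → a = ∂h/∂x = -0.0004620
Back-substitute: b = ∂h/∂y = +0.0007211.
Flow = −∇h = (+0.0004620 east, -0.0007211 north), which points southeast.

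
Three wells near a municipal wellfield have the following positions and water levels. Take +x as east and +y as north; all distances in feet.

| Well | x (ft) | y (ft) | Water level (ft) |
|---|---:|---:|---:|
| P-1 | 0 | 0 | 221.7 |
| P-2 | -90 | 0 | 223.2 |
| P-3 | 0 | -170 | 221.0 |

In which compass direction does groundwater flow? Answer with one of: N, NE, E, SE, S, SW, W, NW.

∂h/∂x = (223.2 − 221.7) / (-90 − 0) = -0.01667
∂h/∂y = (221.0 − 221.7) / (-170 − 0) = +0.004118
Flow = −∇h = (+0.01667 east, -0.004118 north), which points east.

E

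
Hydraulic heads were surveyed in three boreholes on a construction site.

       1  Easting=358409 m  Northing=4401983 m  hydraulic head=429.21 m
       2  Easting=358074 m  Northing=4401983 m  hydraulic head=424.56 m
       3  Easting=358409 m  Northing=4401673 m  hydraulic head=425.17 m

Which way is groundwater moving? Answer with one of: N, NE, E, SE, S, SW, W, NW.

∂h/∂x = (424.56 − 429.21) / (358074 − 358409) = +0.01388
∂h/∂y = (425.17 − 429.21) / (4401673 − 4401983) = +0.01303
Flow = −∇h = (-0.01388 east, -0.01303 north), which points southwest.

SW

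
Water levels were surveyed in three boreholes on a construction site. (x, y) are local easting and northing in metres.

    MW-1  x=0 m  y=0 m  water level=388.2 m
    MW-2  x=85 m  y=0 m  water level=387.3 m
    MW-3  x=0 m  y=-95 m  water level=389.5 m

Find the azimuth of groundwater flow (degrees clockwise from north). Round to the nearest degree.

038°

∂h/∂x = (387.3 − 388.2) / (85 − 0) = -0.01059
∂h/∂y = (389.5 − 388.2) / (-95 − 0) = -0.01368
Flow direction (−∇h) has components (+0.01059 E, +0.01368 N).
Azimuth = atan2(E, N) = atan2(+0.01059, +0.01368) = 37.7° ≈ 038°.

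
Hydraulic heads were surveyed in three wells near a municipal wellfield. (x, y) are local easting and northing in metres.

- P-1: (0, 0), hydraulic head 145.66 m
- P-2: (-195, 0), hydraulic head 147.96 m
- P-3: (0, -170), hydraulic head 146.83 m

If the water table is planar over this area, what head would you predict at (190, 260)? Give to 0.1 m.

∂h/∂x = (147.96 − 145.66) / (-195 − 0) = -0.01179
∂h/∂y = (146.83 − 145.66) / (-170 − 0) = -0.006882
h(190, 260) = 145.66 + (-0.01179)·(190) + (-0.006882)·(260) = 145.66 -2.241 -1.789 = 141.630 m.

141.6 m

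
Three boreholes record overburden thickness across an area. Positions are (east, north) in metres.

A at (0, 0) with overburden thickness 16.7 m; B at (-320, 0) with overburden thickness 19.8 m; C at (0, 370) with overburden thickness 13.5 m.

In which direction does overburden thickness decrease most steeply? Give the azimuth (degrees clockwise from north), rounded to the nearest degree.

∂d/∂x = (19.8 − 16.7) / (-320 − 0) = -0.009688
∂d/∂y = (13.5 − 16.7) / (370 − 0) = -0.008649
Steepest decrease is along −∇f: components (+0.009688 E, +0.008649 N).
Azimuth = atan2(+0.009688, +0.008649) = 48.2° ≈ 048°.

048°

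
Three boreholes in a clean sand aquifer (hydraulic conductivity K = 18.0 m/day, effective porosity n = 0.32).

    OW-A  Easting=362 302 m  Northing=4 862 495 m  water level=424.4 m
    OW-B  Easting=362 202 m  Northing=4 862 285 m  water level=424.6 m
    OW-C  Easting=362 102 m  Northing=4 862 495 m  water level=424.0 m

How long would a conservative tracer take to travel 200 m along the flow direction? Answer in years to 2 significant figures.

3.5 years

Three-point gradient (reference OW-A): Δ to OW-B = (-100, -210, +0.2), Δ to OW-C = (-200, 0, -0.4).
∂h/∂x = +0.002000, ∂h/∂y = -0.001905 (det = -42000).
|∇h| = √(0.002000² + -0.001905²) = 0.002762
Seepage velocity v = K·i/n = 18.0 × 0.002762 / 0.32 = 0.1554 m/day.
t = 200 / 0.1554 = 1287 days = 3.52 years.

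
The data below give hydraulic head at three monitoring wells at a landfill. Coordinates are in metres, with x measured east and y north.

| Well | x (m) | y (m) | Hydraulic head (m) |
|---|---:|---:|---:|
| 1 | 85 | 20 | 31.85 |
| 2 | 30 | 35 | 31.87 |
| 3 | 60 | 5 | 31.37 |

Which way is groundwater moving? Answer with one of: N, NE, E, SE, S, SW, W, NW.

Three-point gradient (reference 1): Δ to 2 = (-55, 15, +0.02), Δ to 3 = (-25, -15, -0.48).
∂h/∂x = +0.005750, ∂h/∂y = +0.02242 (det = 1200).
Flow = −∇h = (-0.005750 east, -0.02242 north), which points south.

S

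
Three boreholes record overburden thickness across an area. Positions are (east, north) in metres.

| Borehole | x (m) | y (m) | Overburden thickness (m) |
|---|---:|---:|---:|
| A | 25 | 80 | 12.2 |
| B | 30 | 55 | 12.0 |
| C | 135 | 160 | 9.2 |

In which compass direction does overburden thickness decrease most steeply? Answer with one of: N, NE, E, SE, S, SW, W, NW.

Differences from A: to B (Δx, Δy, Δh) = (5, -25, -0.2); to C = (110, 80, -3.0).
Solve a·Δx + b·Δy = Δd: det = 5·80 − 110·(-25) = 3150.
∂d/∂x = [(-0.2)·80 − (-3.0)·(-25)] / 3150 = -0.02889
∂d/∂y = [5·(-3.0) − 110·(-0.2)] / 3150 = +0.002222
Steepest decrease is along −∇f = (+0.02889 E, -0.002222 N) → east.

E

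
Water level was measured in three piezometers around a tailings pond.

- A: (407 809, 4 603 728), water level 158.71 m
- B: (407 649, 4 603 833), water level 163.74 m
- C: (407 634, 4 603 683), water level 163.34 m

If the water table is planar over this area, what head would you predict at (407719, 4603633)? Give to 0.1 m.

Differences from A: to B (Δx, Δy, Δh) = (-160, 105, +5.03); to C = (-175, -45, +4.63).
Determinant of the coordinate differences = (-160)·(-45) − (-175)·105 = 25575.
∂h/∂x = [(+5.03)·(-45) − (+4.63)·105] / 25575 = -0.02786
∂h/∂y = [(-160)·(+4.63) − (-175)·(+5.03)] / 25575 = +0.005453
h(407719, 4603633) = 158.71 + (-0.02786)·(-90) + (+0.005453)·(-95) = 158.71 +2.507 -0.518 = 160.699 m.

160.7 m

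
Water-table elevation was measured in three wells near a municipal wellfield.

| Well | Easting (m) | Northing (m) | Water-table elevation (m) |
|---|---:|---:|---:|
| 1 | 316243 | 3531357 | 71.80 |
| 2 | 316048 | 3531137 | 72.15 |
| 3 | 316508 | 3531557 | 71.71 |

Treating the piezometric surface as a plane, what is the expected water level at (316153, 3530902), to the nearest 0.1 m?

Differences from 1: to 2 (Δx, Δy, Δh) = (-195, -220, +0.35); to 3 = (265, 200, -0.09).
Determinant of the coordinate differences = (-195)·200 − 265·(-220) = 19300.
∂h/∂x = [(+0.35)·200 − (-0.09)·(-220)] / 19300 = +0.002601
∂h/∂y = [(-195)·(-0.09) − 265·(+0.35)] / 19300 = -0.003896
h(316153, 3530902) = 71.80 + (+0.002601)·(-90) + (-0.003896)·(-455) = 71.80 -0.234 +1.773 = 73.339 m.

73.3 m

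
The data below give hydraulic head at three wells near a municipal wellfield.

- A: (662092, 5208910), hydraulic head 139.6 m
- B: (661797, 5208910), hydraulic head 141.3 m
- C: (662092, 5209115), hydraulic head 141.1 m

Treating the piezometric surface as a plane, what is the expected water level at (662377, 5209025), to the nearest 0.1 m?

138.8 m

∂h/∂x = (141.3 − 139.6) / (661797 − 662092) = -0.005763
∂h/∂y = (141.1 − 139.6) / (5209115 − 5208910) = +0.007317
h(662377, 5209025) = 139.6 + (-0.005763)·(285) + (+0.007317)·(115) = 139.6 -1.642 +0.841 = 138.799 m.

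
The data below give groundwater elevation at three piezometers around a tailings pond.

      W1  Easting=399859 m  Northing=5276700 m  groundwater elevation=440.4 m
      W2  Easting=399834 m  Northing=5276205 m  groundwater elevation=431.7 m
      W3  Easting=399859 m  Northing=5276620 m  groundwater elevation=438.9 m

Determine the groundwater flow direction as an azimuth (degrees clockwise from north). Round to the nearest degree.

129°

Taking W1 as reference: W2−W1 = (-25, -495, -8.7); W3−W1 = (0, -80, -1.5).
Solve a·Δx + b·Δy = Δh: det = (-25)·(-80) − 0·(-495) = 2000.
∂h/∂x = [(-8.7)·(-80) − (-1.5)·(-495)] / 2000 = -0.02325
∂h/∂y = [(-25)·(-1.5) − 0·(-8.7)] / 2000 = +0.01875
Flow direction (−∇h) has components (+0.02325 E, -0.01875 N).
Azimuth = atan2(E, N) = atan2(+0.02325, -0.01875) = 128.9° ≈ 129°.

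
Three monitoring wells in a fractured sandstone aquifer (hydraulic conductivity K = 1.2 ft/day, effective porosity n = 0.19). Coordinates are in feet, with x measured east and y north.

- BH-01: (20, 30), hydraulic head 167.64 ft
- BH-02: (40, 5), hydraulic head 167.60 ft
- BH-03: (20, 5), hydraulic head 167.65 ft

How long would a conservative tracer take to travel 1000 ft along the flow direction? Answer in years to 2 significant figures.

170 years

Differences from BH-01: to BH-02 (Δx, Δy, Δh) = (20, -25, -0.04); to BH-03 = (0, -25, +0.01).
Solve a·Δx + b·Δy = Δh: det = 20·(-25) − 0·(-25) = -500.
∂h/∂x = [(-0.04)·(-25) − (+0.01)·(-25)] / -500 = -0.002500
∂h/∂y = [20·(+0.01) − 0·(-0.04)] / -500 = -0.0004000
|∇h| = √(-0.002500² + -0.0004000²) = 0.002532
Seepage velocity v = K·i/n = 1.2 × 0.002532 / 0.19 = 0.01599 ft/day.
t = 1000 / 0.01599 = 6.254e+04 days = 171 years.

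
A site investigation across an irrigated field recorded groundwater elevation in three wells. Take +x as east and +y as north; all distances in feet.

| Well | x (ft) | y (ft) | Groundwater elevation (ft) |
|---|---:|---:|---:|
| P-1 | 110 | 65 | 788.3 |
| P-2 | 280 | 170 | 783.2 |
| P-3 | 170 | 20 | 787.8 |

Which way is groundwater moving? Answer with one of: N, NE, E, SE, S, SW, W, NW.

Differences from P-1: to P-2 (Δx, Δy, Δh) = (170, 105, -5.1); to P-3 = (60, -45, -0.5).
Determinant of the coordinate differences = 170·(-45) − 60·105 = -13950.
∂h/∂x = [(-5.1)·(-45) − (-0.5)·105] / -13950 = -0.02022
∂h/∂y = [170·(-0.5) − 60·(-5.1)] / -13950 = -0.01584
Flow = −∇h = (+0.02022 east, +0.01584 north), which points northeast.

NE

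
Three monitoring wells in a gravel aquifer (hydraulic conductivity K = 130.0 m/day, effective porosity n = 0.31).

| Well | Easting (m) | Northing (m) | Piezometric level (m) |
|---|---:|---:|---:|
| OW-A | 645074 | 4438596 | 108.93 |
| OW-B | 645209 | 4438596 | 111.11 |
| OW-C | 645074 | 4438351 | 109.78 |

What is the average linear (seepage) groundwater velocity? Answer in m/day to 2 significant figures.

∂h/∂x = (111.11 − 108.93) / (645209 − 645074) = +0.01615
∂h/∂y = (109.78 − 108.93) / (4438351 − 4438596) = -0.003469
|∇h| = √(0.01615² + -0.003469²) = 0.01652
Seepage velocity v = K·i/n = 130.0 × 0.01652 / 0.31 = 6.928 m/day.

6.9 m/day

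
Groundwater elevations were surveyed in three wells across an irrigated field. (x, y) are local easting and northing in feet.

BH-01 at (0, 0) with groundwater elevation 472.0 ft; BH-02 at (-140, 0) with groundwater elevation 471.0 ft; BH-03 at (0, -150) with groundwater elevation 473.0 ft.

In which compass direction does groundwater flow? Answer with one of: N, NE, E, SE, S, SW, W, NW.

∂h/∂x = (471.0 − 472.0) / (-140 − 0) = +0.007143
∂h/∂y = (473.0 − 472.0) / (-150 − 0) = -0.006667
Flow = −∇h = (-0.007143 east, +0.006667 north), which points northwest.

NW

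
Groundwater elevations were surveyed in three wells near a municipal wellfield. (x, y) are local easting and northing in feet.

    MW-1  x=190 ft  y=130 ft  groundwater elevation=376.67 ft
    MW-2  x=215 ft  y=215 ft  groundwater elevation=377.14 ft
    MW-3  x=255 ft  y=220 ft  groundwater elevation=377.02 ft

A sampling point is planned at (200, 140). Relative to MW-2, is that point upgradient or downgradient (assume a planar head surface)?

downgradient

Differences from MW-1: to MW-2 (Δx, Δy, Δh) = (25, 85, +0.47); to MW-3 = (65, 90, +0.35).
Determinant of the coordinate differences = 25·90 − 65·85 = -3275.
∂h/∂x = [(+0.47)·90 − (+0.35)·85] / -3275 = -0.003832
∂h/∂y = [25·(+0.35) − 65·(+0.47)] / -3275 = +0.006656
Head at (200, 140) = 376.67 + (-0.003832)·(10) + (+0.006656)·(10) = 376.70 ft.
That is lower than the 377.14 ft at MW-2, so the point is downgradient.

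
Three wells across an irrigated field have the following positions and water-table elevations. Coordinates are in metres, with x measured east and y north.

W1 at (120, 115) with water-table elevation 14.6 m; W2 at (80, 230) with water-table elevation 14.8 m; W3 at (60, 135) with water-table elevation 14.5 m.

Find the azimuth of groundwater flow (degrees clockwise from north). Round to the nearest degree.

224°

With h = a·x + b·y + c and W1 as origin, the differences give:
  (-40)·a + 115·b = +0.2
  (-60)·a + 20·b = -0.1
Eliminate b (×20 and ×115, subtract): 6100·a = 15.50 → a = ∂h/∂x = +0.002541
Back-substitute: b = ∂h/∂y = +0.002623.
Flow direction (−∇h) has components (-0.002541 E, -0.002623 N).
Azimuth = atan2(E, N) = atan2(-0.002541, -0.002623) = 224.1° ≈ 224°.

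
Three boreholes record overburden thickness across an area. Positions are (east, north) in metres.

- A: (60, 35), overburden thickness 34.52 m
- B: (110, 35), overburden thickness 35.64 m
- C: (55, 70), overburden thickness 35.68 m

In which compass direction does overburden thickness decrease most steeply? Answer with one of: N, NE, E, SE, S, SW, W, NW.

SW

Taking A as reference: B−A = (50, 0, +1.12); C−A = (-5, 35, +1.16).
Determinant of the coordinate differences = 50·35 − (-5)·0 = 1750.
∂d/∂x = [(+1.12)·35 − (+1.16)·0] / 1750 = +0.02240
∂d/∂y = [50·(+1.16) − (-5)·(+1.12)] / 1750 = +0.03634
Steepest decrease is along −∇f = (-0.02240 E, -0.03634 N) → southwest.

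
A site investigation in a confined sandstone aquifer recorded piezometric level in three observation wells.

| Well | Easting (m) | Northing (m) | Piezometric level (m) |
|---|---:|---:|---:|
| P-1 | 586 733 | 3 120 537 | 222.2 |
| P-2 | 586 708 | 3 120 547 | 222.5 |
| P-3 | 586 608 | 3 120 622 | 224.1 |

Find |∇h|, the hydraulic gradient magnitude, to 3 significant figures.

Differences from P-1: to P-2 (Δx, Δy, Δh) = (-25, 10, +0.3); to P-3 = (-125, 85, +1.9).
Solve a·Δx + b·Δy = Δh: det = (-25)·85 − (-125)·10 = -875.
∂h/∂x = [(+0.3)·85 − (+1.9)·10] / -875 = -0.007429
∂h/∂y = [(-25)·(+1.9) − (-125)·(+0.3)] / -875 = +0.01143
|∇h| = √(-0.007429² + 0.01143²) = 0.01363

0.0136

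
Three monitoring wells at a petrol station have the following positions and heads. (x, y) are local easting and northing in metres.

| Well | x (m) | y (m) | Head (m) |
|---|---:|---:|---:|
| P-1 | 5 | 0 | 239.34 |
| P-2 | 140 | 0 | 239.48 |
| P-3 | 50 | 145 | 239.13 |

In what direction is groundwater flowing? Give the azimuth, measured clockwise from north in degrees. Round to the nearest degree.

Differences from P-1: to P-2 (Δx, Δy, Δh) = (135, 0, +0.14); to P-3 = (45, 145, -0.21).
Determinant of the coordinate differences = 135·145 − 45·0 = 19575.
∂h/∂x = [(+0.14)·145 − (-0.21)·0] / 19575 = +0.001037
∂h/∂y = [135·(-0.21) − 45·(+0.14)] / 19575 = -0.001770
Flow direction (−∇h) has components (-0.001037 E, +0.001770 N).
Azimuth = atan2(E, N) = atan2(-0.001037, +0.001770) = 329.6° ≈ 330°.

330°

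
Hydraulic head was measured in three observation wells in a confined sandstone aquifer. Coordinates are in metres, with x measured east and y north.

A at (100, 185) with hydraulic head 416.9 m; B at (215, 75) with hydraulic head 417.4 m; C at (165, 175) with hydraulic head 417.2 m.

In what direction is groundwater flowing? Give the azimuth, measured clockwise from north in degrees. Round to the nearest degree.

Taking A as reference: B−A = (115, -110, +0.5); C−A = (65, -10, +0.3).
Solve a·Δx + b·Δy = Δh: det = 115·(-10) − 65·(-110) = 6000.
∂h/∂x = [(+0.5)·(-10) − (+0.3)·(-110)] / 6000 = +0.004667
∂h/∂y = [115·(+0.3) − 65·(+0.5)] / 6000 = +0.0003333
Flow direction (−∇h) has components (-0.004667 E, -0.0003333 N).
Azimuth = atan2(E, N) = atan2(-0.004667, -0.0003333) = 265.9° ≈ 266°.

266°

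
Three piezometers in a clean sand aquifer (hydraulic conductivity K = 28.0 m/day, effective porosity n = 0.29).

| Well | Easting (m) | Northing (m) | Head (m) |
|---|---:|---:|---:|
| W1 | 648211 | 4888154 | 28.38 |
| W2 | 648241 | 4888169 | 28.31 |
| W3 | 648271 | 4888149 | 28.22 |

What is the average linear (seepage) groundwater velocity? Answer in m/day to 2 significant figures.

0.26 m/day

Taking W1 as reference: W2−W1 = (30, 15, -0.07); W3−W1 = (60, -5, -0.16).
Solve a·Δx + b·Δy = Δh: det = 30·(-5) − 60·15 = -1050.
∂h/∂x = [(-0.07)·(-5) − (-0.16)·15] / -1050 = -0.002619
∂h/∂y = [30·(-0.16) − 60·(-0.07)] / -1050 = +0.0005714
|∇h| = √(-0.002619² + 0.0005714²) = 0.002681
Seepage velocity v = K·i/n = 28.0 × 0.002681 / 0.29 = 0.2589 m/day.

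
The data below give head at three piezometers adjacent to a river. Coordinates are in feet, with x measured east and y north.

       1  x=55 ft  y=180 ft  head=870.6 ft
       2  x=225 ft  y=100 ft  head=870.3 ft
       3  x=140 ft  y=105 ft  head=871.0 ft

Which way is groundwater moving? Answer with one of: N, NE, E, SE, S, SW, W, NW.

With h = a·x + b·y + c and 1 as origin, the differences give:
  170·a + (-80)·b = -0.3
  85·a + (-75)·b = +0.4
Eliminate b (×(-75) and ×(-80), subtract): -5950·a = 54.50 → a = ∂h/∂x = -0.009160
Back-substitute: b = ∂h/∂y = -0.01571.
Flow = −∇h = (+0.009160 east, +0.01571 north), which points northeast.

NE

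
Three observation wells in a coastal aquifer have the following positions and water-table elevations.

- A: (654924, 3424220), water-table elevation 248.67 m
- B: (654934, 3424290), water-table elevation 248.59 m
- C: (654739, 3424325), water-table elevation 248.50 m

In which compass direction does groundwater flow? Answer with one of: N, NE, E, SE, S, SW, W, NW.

Taking A as reference: B−A = (10, 70, -0.08); C−A = (-185, 105, -0.17).
Solve a·Δx + b·Δy = Δh: det = 10·105 − (-185)·70 = 14000.
∂h/∂x = [(-0.08)·105 − (-0.17)·70] / 14000 = +0.0002500
∂h/∂y = [10·(-0.17) − (-185)·(-0.08)] / 14000 = -0.001179
Flow = −∇h = (-0.0002500 east, +0.001179 north), which points north.

N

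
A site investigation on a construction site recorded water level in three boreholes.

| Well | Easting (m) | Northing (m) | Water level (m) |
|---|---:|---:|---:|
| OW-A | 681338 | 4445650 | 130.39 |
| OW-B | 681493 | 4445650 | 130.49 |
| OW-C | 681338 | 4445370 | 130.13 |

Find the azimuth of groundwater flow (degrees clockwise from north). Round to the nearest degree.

215°

∂h/∂x = (130.49 − 130.39) / (681493 − 681338) = +0.0006452
∂h/∂y = (130.13 − 130.39) / (4445370 − 4445650) = +0.0009286
Flow direction (−∇h) has components (-0.0006452 E, -0.0009286 N).
Azimuth = atan2(E, N) = atan2(-0.0006452, -0.0009286) = 214.8° ≈ 215°.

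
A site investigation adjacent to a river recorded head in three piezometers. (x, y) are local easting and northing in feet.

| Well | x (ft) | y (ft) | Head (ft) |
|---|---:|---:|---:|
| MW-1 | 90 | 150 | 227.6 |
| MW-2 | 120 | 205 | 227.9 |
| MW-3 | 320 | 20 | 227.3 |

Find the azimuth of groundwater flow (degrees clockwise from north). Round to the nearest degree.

With h = a·x + b·y + c and MW-1 as origin, the differences give:
  30·a + 55·b = +0.3
  230·a + (-130)·b = -0.3
Eliminate b (×(-130) and ×55, subtract): -16550·a = -22.50 → a = ∂h/∂x = +0.001360
Back-substitute: b = ∂h/∂y = +0.004713.
Flow direction (−∇h) has components (-0.001360 E, -0.004713 N).
Azimuth = atan2(E, N) = atan2(-0.001360, -0.004713) = 196.1° ≈ 196°.

196°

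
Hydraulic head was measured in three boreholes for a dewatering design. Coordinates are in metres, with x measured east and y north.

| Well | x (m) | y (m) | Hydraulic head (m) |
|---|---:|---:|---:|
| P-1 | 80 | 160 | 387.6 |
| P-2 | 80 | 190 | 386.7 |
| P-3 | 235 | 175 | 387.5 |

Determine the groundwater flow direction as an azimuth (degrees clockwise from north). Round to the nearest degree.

356°

Taking P-1 as reference: P-2−P-1 = (0, 30, -0.9); P-3−P-1 = (155, 15, -0.1).
Determinant of the coordinate differences = 0·15 − 155·30 = -4650.
∂h/∂x = [(-0.9)·15 − (-0.1)·30] / -4650 = +0.002258
∂h/∂y = [0·(-0.1) − 155·(-0.9)] / -4650 = -0.03000
Flow direction (−∇h) has components (-0.002258 E, +0.03000 N).
Azimuth = atan2(E, N) = atan2(-0.002258, +0.03000) = 355.7° ≈ 356°.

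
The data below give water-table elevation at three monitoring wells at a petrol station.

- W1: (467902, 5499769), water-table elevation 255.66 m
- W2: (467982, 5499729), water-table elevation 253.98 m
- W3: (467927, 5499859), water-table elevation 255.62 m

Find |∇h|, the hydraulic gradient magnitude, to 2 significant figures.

Taking W1 as reference: W2−W1 = (80, -40, -1.68); W3−W1 = (25, 90, -0.04).
Determinant of the coordinate differences = 80·90 − 25·(-40) = 8200.
∂h/∂x = [(-1.68)·90 − (-0.04)·(-40)] / 8200 = -0.01863
∂h/∂y = [80·(-0.04) − 25·(-1.68)] / 8200 = +0.004732
|∇h| = √(-0.01863² + 0.004732²) = 0.01922

0.019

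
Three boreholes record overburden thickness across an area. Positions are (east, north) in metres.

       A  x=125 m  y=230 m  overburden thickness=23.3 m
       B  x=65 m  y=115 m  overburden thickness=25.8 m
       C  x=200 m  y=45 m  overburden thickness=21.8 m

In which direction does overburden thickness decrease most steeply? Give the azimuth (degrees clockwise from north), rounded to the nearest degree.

081°

With d = a·x + b·y + c and A as origin, the differences give:
  (-60)·a + (-115)·b = +2.5
  75·a + (-185)·b = -1.5
Eliminate b (×(-185) and ×(-115), subtract): 19725·a = -635.00 → a = ∂d/∂x = -0.03219
Back-substitute: b = ∂d/∂y = -0.004943.
Steepest decrease is along −∇f: components (+0.03219 E, +0.004943 N).
Azimuth = atan2(+0.03219, +0.004943) = 81.3° ≈ 081°.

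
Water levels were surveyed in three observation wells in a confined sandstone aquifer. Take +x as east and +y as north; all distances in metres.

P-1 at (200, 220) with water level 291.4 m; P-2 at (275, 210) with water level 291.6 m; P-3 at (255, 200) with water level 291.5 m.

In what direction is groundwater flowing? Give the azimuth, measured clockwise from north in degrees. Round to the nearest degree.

221°

Differences from P-1: to P-2 (Δx, Δy, Δh) = (75, -10, +0.2); to P-3 = (55, -20, +0.1).
Solve a·Δx + b·Δy = Δh: det = 75·(-20) − 55·(-10) = -950.
∂h/∂x = [(+0.2)·(-20) − (+0.1)·(-10)] / -950 = +0.003158
∂h/∂y = [75·(+0.1) − 55·(+0.2)] / -950 = +0.003684
Flow direction (−∇h) has components (-0.003158 E, -0.003684 N).
Azimuth = atan2(E, N) = atan2(-0.003158, -0.003684) = 220.6° ≈ 221°.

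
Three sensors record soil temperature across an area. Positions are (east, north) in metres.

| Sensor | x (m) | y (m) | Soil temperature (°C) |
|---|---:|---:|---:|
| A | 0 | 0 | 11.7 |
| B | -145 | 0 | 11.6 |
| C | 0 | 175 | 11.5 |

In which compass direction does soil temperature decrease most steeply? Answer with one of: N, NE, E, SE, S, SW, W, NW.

NW

∂T/∂x = (11.6 − 11.7) / (-145 − 0) = +0.0006897
∂T/∂y = (11.5 − 11.7) / (175 − 0) = -0.001143
Steepest decrease is along −∇f = (-0.0006897 E, +0.001143 N) → northwest.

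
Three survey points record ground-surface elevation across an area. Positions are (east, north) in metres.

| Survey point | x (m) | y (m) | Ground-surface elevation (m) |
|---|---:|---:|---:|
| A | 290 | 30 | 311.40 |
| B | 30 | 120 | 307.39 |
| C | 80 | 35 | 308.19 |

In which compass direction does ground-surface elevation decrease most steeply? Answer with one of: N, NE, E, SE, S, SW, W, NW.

Taking A as reference: B−A = (-260, 90, -4.01); C−A = (-210, 5, -3.21).
Determinant of the coordinate differences = (-260)·5 − (-210)·90 = 17600.
∂z/∂x = [(-4.01)·5 − (-3.21)·90] / 17600 = +0.01528
∂z/∂y = [(-260)·(-3.21) − (-210)·(-4.01)] / 17600 = -0.0004261
Steepest decrease is along −∇f = (-0.01528 E, +0.0004261 N) → west.

W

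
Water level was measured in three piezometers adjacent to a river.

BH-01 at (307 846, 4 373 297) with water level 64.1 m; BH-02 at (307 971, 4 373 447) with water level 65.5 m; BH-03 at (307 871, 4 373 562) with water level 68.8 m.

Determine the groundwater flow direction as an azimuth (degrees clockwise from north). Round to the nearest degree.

149°

Taking BH-01 as reference: BH-02−BH-01 = (125, 150, +1.4); BH-03−BH-01 = (25, 265, +4.7).
Determinant of the coordinate differences = 125·265 − 25·150 = 29375.
∂h/∂x = [(+1.4)·265 − (+4.7)·150] / 29375 = -0.01137
∂h/∂y = [125·(+4.7) − 25·(+1.4)] / 29375 = +0.01881
Flow direction (−∇h) has components (+0.01137 E, -0.01881 N).
Azimuth = atan2(E, N) = atan2(+0.01137, -0.01881) = 148.8° ≈ 149°.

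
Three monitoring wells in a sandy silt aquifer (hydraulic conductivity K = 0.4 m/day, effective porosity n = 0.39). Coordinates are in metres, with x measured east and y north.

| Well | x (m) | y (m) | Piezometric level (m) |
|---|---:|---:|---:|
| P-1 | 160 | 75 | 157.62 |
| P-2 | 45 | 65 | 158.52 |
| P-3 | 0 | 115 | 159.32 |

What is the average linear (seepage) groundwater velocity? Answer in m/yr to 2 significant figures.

Taking P-1 as reference: P-2−P-1 = (-115, -10, +0.90); P-3−P-1 = (-160, 40, +1.70).
Solve a·Δx + b·Δy = Δh: det = (-115)·40 − (-160)·(-10) = -6200.
∂h/∂x = [(+0.90)·40 − (+1.70)·(-10)] / -6200 = -0.008548
∂h/∂y = [(-115)·(+1.70) − (-160)·(+0.90)] / -6200 = +0.008306
|∇h| = √(-0.008548² + 0.008306²) = 0.01192
Seepage velocity v = K·i/n = 0.4 × 0.01192 / 0.39 = 0.01223 m/day = 4.467 m/yr.

4.5 m/yr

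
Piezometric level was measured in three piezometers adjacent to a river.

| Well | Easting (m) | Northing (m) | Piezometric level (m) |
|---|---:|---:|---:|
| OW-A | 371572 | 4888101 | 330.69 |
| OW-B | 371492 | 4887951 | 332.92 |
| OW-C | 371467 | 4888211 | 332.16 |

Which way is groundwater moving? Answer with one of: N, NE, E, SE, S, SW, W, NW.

E

With h = a·x + b·y + c and OW-A as origin, the differences give:
  (-80)·a + (-150)·b = +2.23
  (-105)·a + 110·b = +1.47
Eliminate b (×110 and ×(-150), subtract): -24550·a = 465.800 → a = ∂h/∂x = -0.01897
Back-substitute: b = ∂h/∂y = -0.004747.
Flow = −∇h = (+0.01897 east, +0.004747 north), which points east.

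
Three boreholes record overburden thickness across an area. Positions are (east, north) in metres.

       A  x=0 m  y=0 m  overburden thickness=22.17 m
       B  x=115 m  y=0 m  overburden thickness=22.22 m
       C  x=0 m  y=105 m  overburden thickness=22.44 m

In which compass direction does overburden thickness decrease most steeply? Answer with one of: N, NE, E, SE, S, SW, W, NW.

S

∂d/∂x = (22.22 − 22.17) / (115 − 0) = +0.0004348
∂d/∂y = (22.44 − 22.17) / (105 − 0) = +0.002571
Steepest decrease is along −∇f = (-0.0004348 E, -0.002571 N) → south.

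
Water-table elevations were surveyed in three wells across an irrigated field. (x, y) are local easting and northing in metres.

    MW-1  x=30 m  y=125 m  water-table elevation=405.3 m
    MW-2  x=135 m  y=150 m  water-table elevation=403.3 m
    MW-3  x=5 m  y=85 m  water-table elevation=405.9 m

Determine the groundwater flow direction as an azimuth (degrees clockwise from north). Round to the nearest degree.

079°

Differences from MW-1: to MW-2 (Δx, Δy, Δh) = (105, 25, -2.0); to MW-3 = (-25, -40, +0.6).
Determinant of the coordinate differences = 105·(-40) − (-25)·25 = -3575.
∂h/∂x = [(-2.0)·(-40) − (+0.6)·25] / -3575 = -0.01818
∂h/∂y = [105·(+0.6) − (-25)·(-2.0)] / -3575 = -0.003636
Flow direction (−∇h) has components (+0.01818 E, +0.003636 N).
Azimuth = atan2(E, N) = atan2(+0.01818, +0.003636) = 78.7° ≈ 079°.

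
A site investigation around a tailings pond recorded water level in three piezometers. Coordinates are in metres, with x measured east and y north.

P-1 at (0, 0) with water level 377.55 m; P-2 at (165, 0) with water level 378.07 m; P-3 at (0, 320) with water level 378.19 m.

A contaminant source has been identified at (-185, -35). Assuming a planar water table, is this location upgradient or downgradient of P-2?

∂h/∂x = (378.07 − 377.55) / (165 − 0) = +0.003152
∂h/∂y = (378.19 − 377.55) / (320 − 0) = +0.002000
Head at (-185, -35) = 377.55 + (+0.003152)·(-185) + (+0.002000)·(-35) = 376.90 m.
That is lower than the 378.07 m at P-2, so the point is downgradient.

downgradient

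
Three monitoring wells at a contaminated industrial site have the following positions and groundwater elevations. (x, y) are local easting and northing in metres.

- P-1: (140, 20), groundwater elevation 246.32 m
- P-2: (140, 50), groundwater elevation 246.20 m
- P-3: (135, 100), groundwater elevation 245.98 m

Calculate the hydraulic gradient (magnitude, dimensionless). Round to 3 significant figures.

0.00566

Three-point gradient (reference P-1): Δ to P-2 = (0, 30, -0.12), Δ to P-3 = (-5, 80, -0.34).
∂h/∂x = +0.004000, ∂h/∂y = -0.004000 (det = 150).
|∇h| = √(0.004000² + -0.004000²) = 0.005657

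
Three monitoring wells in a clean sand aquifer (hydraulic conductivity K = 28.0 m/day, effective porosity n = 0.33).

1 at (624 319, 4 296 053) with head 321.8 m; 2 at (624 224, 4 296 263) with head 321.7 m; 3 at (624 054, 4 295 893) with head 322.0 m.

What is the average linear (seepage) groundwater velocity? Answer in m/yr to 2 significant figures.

23 m/yr

Three-point gradient (reference 1): Δ to 2 = (-95, 210, -0.1), Δ to 3 = (-265, -160, +0.2).
∂h/∂x = -0.0003670, ∂h/∂y = -0.0006422 (det = 70850).
|∇h| = √(-0.0003670² + -0.0006422²) = 0.0007397
Seepage velocity v = K·i/n = 28.0 × 0.0007397 / 0.33 = 0.06276 m/day = 22.92 m/yr.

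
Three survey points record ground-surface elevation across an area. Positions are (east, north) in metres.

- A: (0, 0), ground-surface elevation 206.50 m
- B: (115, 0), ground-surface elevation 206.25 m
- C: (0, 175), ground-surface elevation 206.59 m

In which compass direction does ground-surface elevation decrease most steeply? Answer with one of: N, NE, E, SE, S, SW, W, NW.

E

∂z/∂x = (206.25 − 206.50) / (115 − 0) = -0.002174
∂z/∂y = (206.59 − 206.50) / (175 − 0) = +0.0005143
Steepest decrease is along −∇f = (+0.002174 E, -0.0005143 N) → east.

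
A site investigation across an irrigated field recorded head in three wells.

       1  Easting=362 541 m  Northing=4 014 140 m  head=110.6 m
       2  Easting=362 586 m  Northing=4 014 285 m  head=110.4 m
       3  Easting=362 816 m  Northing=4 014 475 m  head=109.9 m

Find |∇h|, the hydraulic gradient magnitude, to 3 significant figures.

Taking 1 as reference: 2−1 = (45, 145, -0.2); 3−1 = (275, 335, -0.7).
Determinant of the coordinate differences = 45·335 − 275·145 = -24800.
∂h/∂x = [(-0.2)·335 − (-0.7)·145] / -24800 = -0.001391
∂h/∂y = [45·(-0.7) − 275·(-0.2)] / -24800 = -0.0009476
|∇h| = √(-0.001391² + -0.0009476²) = 0.001683

0.00168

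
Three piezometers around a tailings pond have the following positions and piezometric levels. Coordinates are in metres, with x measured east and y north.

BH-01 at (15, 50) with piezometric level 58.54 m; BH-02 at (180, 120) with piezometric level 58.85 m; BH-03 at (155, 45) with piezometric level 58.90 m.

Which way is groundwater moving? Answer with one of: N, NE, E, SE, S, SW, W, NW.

Differences from BH-01: to BH-02 (Δx, Δy, Δh) = (165, 70, +0.31); to BH-03 = (140, -5, +0.36).
Determinant of the coordinate differences = 165·(-5) − 140·70 = -10625.
∂h/∂x = [(+0.31)·(-5) − (+0.36)·70] / -10625 = +0.002518
∂h/∂y = [165·(+0.36) − 140·(+0.31)] / -10625 = -0.001506
Flow = −∇h = (-0.002518 east, +0.001506 north), which points northwest.

NW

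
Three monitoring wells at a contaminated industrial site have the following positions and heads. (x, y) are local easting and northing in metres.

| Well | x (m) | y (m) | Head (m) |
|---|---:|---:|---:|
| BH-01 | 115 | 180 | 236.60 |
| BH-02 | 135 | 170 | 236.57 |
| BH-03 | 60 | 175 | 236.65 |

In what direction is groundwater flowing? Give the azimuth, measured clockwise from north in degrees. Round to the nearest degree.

135°

Differences from BH-01: to BH-02 (Δx, Δy, Δh) = (20, -10, -0.03); to BH-03 = (-55, -5, +0.05).
Determinant of the coordinate differences = 20·(-5) − (-55)·(-10) = -650.
∂h/∂x = [(-0.03)·(-5) − (+0.05)·(-10)] / -650 = -0.001000
∂h/∂y = [20·(+0.05) − (-55)·(-0.03)] / -650 = +0.0010000
Flow direction (−∇h) has components (+0.001000 E, -0.0010000 N).
Azimuth = atan2(E, N) = atan2(+0.001000, -0.0010000) = 135.0° ≈ 135°.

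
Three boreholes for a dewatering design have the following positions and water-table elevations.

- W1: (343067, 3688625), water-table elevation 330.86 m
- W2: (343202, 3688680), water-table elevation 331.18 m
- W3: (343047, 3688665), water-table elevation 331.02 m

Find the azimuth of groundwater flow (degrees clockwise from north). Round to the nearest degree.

188°

Three-point gradient (reference W1): Δ to W2 = (135, 55, +0.32), Δ to W3 = (-20, 40, +0.16).
∂h/∂x = +0.0006154, ∂h/∂y = +0.004308 (det = 6500).
Flow direction (−∇h) has components (-0.0006154 E, -0.004308 N).
Azimuth = atan2(E, N) = atan2(-0.0006154, -0.004308) = 188.1° ≈ 188°.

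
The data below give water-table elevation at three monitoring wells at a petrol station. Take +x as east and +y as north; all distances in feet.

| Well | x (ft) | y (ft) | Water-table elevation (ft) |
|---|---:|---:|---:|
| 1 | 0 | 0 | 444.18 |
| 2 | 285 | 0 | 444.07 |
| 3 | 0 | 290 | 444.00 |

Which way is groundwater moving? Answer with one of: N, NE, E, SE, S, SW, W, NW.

∂h/∂x = (444.07 − 444.18) / (285 − 0) = -0.0003860
∂h/∂y = (444.00 − 444.18) / (290 − 0) = -0.0006207
Flow = −∇h = (+0.0003860 east, +0.0006207 north), which points northeast.

NE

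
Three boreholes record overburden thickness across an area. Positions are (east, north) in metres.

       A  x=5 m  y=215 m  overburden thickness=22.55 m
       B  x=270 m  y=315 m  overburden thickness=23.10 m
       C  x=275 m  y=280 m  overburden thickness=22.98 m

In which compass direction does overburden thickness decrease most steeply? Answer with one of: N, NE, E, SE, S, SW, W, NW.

With d = a·x + b·y + c and A as origin, the differences give:
  265·a + 100·b = +0.55
  270·a + 65·b = +0.43
Eliminate b (×65 and ×100, subtract): -9775·a = -7.250 → a = ∂d/∂x = +0.0007417
Back-substitute: b = ∂d/∂y = +0.003535.
Steepest decrease is along −∇f = (-0.0007417 E, -0.003535 N) → south.

S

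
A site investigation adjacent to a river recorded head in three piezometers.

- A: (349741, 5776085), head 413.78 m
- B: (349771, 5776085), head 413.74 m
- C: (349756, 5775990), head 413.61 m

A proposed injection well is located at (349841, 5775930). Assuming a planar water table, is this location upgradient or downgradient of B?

downgradient

Differences from A: to B (Δx, Δy, Δh) = (30, 0, -0.04); to C = (15, -95, -0.17).
Determinant of the coordinate differences = 30·(-95) − 15·0 = -2850.
∂h/∂x = [(-0.04)·(-95) − (-0.17)·0] / -2850 = -0.001333
∂h/∂y = [30·(-0.17) − 15·(-0.04)] / -2850 = +0.001579
Head at (349841, 5775930) = 413.78 + (-0.001333)·(100) + (+0.001579)·(-155) = 413.40 m.
That is lower than the 413.74 m at B, so the point is downgradient.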